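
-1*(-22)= 22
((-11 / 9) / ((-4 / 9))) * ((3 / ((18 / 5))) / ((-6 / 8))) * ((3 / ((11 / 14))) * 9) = -105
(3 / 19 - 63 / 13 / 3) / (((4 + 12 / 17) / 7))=-1071 / 494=-2.17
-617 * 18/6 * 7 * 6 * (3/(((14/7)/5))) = -583065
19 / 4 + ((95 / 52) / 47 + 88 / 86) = 152702 / 26273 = 5.81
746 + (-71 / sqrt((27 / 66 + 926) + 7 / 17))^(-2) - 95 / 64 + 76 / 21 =948078005863 / 1266944448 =748.32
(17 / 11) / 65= 17 / 715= 0.02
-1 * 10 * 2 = -20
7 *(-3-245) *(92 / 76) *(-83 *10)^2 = -27506399200 / 19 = -1447705221.05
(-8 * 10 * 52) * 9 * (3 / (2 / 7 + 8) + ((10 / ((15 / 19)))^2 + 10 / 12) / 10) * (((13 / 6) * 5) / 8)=-72735065 / 87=-836035.23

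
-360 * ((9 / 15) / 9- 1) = 336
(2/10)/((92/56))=0.12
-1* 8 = -8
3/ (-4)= -3/ 4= -0.75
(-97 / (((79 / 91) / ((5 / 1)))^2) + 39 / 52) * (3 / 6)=-1608.46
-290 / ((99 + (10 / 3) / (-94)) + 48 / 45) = -2.90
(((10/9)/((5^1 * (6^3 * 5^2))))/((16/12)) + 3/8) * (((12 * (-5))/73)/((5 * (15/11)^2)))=-0.03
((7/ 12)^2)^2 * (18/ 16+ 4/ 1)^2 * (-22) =-44396891/ 663552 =-66.91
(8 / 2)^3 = 64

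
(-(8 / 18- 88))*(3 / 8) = 197 / 6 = 32.83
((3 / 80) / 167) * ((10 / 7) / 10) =3 / 93520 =0.00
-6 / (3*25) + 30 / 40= 67 / 100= 0.67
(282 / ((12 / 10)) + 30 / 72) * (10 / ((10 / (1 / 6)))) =2825 / 72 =39.24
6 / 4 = 3 / 2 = 1.50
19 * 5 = 95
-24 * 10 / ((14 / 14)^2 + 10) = -240 / 11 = -21.82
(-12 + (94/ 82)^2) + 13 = 3890/ 1681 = 2.31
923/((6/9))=1384.50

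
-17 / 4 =-4.25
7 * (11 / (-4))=-77 / 4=-19.25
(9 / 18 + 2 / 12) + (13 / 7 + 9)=242 / 21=11.52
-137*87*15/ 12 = -59595/ 4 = -14898.75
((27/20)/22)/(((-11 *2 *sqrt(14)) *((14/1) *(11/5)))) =-27 *sqrt(14)/4174016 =-0.00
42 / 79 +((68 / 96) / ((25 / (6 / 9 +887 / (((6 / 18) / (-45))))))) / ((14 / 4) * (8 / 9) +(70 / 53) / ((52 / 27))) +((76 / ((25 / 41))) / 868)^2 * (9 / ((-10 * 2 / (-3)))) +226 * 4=255683571489 / 23250193750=11.00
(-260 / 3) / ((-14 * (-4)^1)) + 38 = 1531 / 42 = 36.45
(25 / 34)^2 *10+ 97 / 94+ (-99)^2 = 133214437 / 13583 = 9807.44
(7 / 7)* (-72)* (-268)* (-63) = -1215648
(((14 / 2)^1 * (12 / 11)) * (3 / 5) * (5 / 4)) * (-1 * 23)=-1449 / 11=-131.73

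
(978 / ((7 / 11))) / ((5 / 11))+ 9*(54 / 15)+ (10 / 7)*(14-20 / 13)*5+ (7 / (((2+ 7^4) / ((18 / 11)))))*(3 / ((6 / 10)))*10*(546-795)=1533734144 / 445445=3443.15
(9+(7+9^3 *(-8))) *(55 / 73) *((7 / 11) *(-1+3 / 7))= 116320 / 73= 1593.42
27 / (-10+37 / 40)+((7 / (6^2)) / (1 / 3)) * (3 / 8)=-2.76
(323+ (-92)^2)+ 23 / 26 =228485 / 26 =8787.88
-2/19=-0.11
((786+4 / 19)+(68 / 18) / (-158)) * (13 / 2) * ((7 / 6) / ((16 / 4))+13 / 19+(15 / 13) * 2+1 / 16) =421329624245 / 24640416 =17099.13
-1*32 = -32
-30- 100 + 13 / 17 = -2197 / 17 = -129.24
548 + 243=791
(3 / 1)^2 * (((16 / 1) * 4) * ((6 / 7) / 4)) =864 / 7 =123.43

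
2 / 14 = 1 / 7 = 0.14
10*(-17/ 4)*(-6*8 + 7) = 3485/ 2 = 1742.50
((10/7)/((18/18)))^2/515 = 20/5047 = 0.00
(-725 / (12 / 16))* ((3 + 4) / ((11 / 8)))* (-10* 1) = 1624000 / 33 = 49212.12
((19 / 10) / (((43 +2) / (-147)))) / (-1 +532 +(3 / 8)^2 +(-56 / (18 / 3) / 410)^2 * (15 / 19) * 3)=-951526688 / 81427870185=-0.01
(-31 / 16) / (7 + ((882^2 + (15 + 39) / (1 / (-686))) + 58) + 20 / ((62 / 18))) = -961 / 367511600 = -0.00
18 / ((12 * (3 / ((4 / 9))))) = 2 / 9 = 0.22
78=78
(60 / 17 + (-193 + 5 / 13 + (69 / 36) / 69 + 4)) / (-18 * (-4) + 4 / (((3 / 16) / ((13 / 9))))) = -4416969 / 2453984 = -1.80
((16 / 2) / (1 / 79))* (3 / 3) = 632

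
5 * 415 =2075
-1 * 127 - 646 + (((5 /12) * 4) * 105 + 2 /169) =-101060 /169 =-597.99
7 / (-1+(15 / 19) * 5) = 19 / 8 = 2.38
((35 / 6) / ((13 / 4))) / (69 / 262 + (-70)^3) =-18340 / 3504771309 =-0.00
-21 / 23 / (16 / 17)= -357 / 368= -0.97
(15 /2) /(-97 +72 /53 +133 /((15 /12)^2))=-6625 /9294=-0.71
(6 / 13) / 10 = 3 / 65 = 0.05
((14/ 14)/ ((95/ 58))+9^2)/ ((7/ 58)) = 449674/ 665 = 676.20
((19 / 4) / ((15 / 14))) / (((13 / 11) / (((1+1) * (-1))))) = -1463 / 195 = -7.50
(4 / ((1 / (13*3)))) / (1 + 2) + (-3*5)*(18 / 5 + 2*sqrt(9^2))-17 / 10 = -2737 / 10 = -273.70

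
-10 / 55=-2 / 11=-0.18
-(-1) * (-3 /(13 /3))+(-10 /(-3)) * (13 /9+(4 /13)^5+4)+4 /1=21.47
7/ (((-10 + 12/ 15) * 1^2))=-35/ 46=-0.76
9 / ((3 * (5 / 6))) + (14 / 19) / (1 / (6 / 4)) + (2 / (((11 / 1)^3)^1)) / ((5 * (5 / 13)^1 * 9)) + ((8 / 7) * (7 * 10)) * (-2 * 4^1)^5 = -14916032362441 / 5690025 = -2621435.29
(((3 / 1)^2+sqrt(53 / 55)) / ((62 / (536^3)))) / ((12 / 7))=14461781.75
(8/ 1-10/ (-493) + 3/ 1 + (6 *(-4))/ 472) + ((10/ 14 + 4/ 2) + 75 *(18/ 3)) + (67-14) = 105201456/ 203609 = 516.68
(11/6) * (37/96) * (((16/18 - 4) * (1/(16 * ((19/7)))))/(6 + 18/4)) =-2849/590976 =-0.00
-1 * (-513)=513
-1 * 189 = -189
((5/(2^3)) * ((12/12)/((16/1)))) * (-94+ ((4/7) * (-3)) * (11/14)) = -365/98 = -3.72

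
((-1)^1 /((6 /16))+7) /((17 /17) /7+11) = 7 /18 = 0.39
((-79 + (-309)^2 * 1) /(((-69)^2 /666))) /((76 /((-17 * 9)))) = -270035361 /10051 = -26866.52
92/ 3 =30.67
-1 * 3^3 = -27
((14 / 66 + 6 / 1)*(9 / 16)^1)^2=378225 / 30976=12.21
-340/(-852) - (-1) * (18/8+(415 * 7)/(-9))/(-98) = 919229/250488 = 3.67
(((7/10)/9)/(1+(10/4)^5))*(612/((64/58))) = 986/2255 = 0.44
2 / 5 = 0.40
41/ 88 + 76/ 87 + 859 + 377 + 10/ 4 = 9492211/ 7656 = 1239.84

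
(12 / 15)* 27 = 108 / 5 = 21.60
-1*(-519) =519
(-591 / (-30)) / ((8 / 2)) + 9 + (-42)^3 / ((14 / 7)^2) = -740323 / 40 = -18508.08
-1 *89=-89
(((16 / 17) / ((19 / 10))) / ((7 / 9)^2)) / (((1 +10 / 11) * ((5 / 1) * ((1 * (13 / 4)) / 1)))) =38016 / 1440257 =0.03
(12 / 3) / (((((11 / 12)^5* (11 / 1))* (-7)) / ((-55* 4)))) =17.66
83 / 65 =1.28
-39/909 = -13/303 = -0.04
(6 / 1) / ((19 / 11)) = 66 / 19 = 3.47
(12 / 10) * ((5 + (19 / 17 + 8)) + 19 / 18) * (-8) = -37144 / 255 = -145.66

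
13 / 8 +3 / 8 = 2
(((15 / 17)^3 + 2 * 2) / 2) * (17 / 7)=23027 / 4046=5.69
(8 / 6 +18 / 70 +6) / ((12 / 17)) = 13549 / 1260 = 10.75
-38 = -38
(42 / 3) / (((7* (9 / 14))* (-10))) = -14 / 45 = -0.31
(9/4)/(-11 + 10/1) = -9/4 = -2.25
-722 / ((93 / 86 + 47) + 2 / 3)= -186276 / 12577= -14.81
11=11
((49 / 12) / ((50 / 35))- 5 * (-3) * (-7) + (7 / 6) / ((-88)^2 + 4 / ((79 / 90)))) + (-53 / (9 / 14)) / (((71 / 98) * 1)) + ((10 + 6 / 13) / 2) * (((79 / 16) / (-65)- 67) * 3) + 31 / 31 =-119698979819747 / 94435969680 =-1267.51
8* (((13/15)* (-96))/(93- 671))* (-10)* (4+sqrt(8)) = -13312/289- 6656* sqrt(2)/289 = -78.63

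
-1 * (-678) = 678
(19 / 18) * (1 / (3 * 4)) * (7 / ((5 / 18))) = 133 / 60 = 2.22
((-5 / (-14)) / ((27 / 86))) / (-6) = -215 / 1134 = -0.19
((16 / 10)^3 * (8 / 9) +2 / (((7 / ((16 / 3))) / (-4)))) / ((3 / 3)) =-2.45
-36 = -36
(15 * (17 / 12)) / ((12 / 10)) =425 / 24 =17.71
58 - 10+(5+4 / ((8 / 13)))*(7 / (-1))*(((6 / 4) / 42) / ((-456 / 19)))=48.12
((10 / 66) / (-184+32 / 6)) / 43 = -5 / 253528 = -0.00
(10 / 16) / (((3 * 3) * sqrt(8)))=5 * sqrt(2) / 288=0.02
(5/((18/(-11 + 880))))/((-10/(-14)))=6083/18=337.94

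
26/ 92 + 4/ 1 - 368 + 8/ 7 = -362.57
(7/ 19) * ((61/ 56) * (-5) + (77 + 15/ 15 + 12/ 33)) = 44917/ 1672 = 26.86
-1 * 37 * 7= -259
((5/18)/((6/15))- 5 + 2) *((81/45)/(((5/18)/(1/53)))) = -747/2650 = -0.28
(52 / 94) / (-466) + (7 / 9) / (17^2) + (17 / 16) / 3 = 162092293 / 455736816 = 0.36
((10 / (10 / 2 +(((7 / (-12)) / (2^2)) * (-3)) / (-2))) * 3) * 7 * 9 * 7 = 47040 / 17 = 2767.06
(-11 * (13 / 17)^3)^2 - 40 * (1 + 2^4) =-15829503031 / 24137569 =-655.80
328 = 328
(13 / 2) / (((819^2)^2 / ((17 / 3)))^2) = 289 / 280285329541766508294426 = 0.00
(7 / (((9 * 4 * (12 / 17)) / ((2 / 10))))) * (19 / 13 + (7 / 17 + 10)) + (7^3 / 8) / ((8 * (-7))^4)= 263325403 / 402554880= 0.65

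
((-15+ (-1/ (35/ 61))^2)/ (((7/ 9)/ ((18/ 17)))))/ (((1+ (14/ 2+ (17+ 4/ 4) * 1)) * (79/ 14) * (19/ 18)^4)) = -14659268544/ 163953592075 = -0.09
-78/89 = -0.88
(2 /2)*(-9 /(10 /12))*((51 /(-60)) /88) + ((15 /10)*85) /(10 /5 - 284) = -71927 /206800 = -0.35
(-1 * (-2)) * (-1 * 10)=-20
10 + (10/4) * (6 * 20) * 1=310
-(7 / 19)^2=-0.14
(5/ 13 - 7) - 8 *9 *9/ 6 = -1490/ 13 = -114.62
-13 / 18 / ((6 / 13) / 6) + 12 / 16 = -8.64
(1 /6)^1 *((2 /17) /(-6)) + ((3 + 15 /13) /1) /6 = 2741 /3978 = 0.69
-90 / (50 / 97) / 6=-291 / 10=-29.10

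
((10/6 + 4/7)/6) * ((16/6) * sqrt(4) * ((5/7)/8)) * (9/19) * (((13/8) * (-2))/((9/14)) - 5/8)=-96115/201096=-0.48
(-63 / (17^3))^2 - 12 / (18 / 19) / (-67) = 918025391 / 4851651369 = 0.19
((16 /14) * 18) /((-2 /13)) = -936 /7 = -133.71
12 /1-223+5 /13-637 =-847.62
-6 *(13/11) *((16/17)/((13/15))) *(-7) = 10080/187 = 53.90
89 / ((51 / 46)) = 80.27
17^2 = 289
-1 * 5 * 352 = -1760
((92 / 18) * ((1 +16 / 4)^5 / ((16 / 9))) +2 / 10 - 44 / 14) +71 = 2534681 / 280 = 9052.43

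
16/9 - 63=-551/9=-61.22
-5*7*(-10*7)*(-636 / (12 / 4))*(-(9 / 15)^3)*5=560952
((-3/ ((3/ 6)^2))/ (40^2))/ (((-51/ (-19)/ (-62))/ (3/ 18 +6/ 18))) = 589/ 6800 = 0.09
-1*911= -911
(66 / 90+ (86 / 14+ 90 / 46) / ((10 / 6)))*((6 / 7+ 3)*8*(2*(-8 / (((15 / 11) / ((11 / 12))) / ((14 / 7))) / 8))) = -13074776 / 28175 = -464.06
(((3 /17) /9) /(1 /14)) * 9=42 /17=2.47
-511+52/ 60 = -510.13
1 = 1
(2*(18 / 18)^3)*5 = 10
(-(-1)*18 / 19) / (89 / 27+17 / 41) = 9963 / 39026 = 0.26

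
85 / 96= 0.89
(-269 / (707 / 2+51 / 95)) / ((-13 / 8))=408880 / 874471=0.47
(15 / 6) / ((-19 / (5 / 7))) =-25 / 266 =-0.09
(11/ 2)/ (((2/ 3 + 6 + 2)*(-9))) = -0.07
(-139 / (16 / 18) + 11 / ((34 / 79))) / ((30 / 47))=-836177 / 4080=-204.95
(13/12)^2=169/144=1.17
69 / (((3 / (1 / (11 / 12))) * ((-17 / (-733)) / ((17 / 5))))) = 202308 / 55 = 3678.33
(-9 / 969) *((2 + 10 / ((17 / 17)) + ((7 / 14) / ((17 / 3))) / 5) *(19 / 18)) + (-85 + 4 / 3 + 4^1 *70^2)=338411177 / 17340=19516.22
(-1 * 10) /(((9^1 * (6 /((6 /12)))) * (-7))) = 5 /378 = 0.01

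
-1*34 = -34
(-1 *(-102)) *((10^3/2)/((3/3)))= 51000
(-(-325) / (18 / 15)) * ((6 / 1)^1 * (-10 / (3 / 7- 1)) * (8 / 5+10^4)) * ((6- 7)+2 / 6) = -568841000 / 3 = -189613666.67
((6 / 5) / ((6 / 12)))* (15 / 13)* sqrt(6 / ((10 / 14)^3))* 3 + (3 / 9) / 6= 1 / 18 + 756* sqrt(210) / 325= 33.76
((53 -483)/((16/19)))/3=-4085/24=-170.21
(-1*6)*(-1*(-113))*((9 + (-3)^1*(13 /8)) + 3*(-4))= 21357 /4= 5339.25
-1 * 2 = -2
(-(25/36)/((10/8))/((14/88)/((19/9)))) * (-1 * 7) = 4180/81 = 51.60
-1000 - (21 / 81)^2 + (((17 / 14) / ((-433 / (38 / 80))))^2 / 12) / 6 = -342924530172106151 / 342901481932800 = -1000.07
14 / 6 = 2.33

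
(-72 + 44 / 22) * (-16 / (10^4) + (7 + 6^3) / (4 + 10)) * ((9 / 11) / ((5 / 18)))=-3283.85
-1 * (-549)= 549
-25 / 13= -1.92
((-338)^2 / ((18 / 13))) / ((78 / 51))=485537 / 9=53948.56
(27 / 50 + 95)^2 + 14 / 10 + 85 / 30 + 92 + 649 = 74048437 / 7500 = 9873.12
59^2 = 3481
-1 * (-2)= 2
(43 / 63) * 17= 731 / 63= 11.60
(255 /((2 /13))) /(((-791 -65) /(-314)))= 520455 /856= 608.01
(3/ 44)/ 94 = 3/ 4136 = 0.00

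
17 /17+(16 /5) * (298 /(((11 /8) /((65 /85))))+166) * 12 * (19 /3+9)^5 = 272569754759837 /25245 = 10796979788.47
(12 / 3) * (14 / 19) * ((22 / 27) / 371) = 176 / 27189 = 0.01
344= 344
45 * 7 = 315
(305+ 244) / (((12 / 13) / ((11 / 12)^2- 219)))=-24912095 / 192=-129750.49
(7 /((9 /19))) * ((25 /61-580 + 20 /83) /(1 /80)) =-31209726800 /45567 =-684919.50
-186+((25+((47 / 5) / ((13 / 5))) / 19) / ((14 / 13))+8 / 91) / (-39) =-12582761 / 67431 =-186.60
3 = 3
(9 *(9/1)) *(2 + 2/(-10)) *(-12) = -8748/5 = -1749.60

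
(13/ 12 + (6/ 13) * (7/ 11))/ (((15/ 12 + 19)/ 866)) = 2046358/ 34749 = 58.89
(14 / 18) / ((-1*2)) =-7 / 18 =-0.39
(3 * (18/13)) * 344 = 18576/13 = 1428.92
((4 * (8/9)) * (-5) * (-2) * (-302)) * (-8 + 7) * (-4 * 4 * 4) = -687217.78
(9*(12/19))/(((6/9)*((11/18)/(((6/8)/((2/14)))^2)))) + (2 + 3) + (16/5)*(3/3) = 1641721/4180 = 392.76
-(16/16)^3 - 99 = -100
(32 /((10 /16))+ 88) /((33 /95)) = 4408 /11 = 400.73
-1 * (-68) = 68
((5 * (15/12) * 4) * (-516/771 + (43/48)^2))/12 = 1972625/7105536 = 0.28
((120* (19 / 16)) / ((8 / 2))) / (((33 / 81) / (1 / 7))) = 7695 / 616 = 12.49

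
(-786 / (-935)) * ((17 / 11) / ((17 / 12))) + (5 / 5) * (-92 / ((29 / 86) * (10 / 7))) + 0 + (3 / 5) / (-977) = -55385249891 / 291404905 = -190.06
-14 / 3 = -4.67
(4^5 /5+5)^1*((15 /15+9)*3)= 6294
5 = 5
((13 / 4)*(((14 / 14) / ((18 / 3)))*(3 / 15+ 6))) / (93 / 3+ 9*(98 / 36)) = 403 / 6660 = 0.06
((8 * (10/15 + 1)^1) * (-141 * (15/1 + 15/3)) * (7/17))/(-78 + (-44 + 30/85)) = 1400/11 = 127.27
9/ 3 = 3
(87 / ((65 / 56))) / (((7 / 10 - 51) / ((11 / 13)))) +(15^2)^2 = 4303372191 / 85007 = 50623.74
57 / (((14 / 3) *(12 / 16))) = 114 / 7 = 16.29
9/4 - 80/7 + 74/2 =779/28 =27.82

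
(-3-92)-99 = -194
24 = 24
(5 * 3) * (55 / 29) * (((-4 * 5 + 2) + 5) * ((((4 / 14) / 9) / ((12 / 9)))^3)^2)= -3575 / 53060640192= -0.00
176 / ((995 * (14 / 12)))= 1056 / 6965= 0.15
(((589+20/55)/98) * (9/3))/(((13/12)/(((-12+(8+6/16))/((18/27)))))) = -5076189/56056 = -90.56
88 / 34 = 2.59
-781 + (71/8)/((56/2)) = -174873/224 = -780.68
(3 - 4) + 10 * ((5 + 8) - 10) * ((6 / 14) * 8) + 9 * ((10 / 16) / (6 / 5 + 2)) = 92839 / 896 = 103.61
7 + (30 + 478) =515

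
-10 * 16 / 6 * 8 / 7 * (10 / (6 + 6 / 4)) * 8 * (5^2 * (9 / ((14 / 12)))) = -3072000 / 49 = -62693.88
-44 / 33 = -4 / 3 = -1.33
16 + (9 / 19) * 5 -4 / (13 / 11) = 3701 / 247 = 14.98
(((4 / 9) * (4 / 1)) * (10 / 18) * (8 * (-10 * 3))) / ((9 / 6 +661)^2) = -1024 / 1896075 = -0.00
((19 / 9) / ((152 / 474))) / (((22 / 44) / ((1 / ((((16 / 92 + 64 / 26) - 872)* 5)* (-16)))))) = 23621 / 124771200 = 0.00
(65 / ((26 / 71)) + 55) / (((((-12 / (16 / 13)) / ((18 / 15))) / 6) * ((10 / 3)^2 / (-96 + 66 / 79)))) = 1470.51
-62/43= -1.44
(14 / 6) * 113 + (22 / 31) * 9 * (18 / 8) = 51715 / 186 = 278.04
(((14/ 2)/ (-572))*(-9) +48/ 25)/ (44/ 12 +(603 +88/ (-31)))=2699883/ 803030800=0.00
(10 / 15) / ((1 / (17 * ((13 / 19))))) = 442 / 57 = 7.75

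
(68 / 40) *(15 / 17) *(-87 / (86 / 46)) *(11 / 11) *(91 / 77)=-78039 / 946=-82.49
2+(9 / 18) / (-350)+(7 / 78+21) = 630311 / 27300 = 23.09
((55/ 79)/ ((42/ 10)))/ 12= 275/ 19908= 0.01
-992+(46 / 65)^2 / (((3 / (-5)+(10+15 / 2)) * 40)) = -708312271 / 714025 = -992.00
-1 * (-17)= 17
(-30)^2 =900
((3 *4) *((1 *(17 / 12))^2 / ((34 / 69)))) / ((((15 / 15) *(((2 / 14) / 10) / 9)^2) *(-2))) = -38796975 / 4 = -9699243.75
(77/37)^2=5929/1369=4.33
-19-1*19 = -38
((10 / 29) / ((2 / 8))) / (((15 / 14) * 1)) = 112 / 87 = 1.29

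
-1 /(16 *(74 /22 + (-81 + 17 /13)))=143 /174640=0.00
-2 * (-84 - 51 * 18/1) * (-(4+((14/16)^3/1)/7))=-1050597/128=-8207.79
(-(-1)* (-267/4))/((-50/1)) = 267/200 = 1.34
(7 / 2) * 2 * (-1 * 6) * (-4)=168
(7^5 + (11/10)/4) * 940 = 31597677/2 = 15798838.50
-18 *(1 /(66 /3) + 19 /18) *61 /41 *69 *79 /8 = -36243699 /1804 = -20090.74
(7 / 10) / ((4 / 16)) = 14 / 5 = 2.80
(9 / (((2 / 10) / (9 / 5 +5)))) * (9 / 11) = 2754 / 11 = 250.36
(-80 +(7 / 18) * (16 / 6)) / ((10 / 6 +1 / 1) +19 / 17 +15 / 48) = -579904 / 30087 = -19.27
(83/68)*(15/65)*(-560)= -34860/221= -157.74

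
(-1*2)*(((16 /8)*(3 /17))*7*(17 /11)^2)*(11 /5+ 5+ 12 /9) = -60928 /605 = -100.71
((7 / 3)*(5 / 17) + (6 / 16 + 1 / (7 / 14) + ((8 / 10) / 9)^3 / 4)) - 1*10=-85989449 / 12393000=-6.94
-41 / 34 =-1.21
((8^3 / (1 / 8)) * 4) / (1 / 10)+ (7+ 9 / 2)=327703 / 2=163851.50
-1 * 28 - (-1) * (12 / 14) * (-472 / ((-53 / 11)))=55.97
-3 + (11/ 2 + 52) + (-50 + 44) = 97/ 2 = 48.50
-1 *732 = -732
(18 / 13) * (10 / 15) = 0.92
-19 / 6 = -3.17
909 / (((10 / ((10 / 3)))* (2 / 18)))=2727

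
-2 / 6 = -1 / 3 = -0.33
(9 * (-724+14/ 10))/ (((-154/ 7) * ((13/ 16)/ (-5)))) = -260136/ 143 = -1819.13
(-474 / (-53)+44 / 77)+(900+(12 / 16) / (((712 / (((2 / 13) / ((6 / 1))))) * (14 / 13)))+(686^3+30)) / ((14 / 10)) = 3411045486007305 / 14792512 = 230592713.80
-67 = -67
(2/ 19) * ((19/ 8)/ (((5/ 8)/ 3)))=6/ 5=1.20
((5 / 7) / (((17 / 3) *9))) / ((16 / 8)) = 5 / 714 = 0.01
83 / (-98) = -83 / 98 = -0.85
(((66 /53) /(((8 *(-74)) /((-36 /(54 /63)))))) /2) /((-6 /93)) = -21483 /31376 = -0.68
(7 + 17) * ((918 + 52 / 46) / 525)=4832 / 115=42.02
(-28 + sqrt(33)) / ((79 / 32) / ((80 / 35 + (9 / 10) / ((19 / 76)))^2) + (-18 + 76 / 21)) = 1.56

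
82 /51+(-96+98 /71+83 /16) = -5088193 /57936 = -87.82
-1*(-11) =11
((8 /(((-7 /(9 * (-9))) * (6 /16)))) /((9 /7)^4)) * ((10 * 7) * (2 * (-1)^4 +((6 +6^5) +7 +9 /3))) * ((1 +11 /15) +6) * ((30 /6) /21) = 22052101120 /243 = 90749387.33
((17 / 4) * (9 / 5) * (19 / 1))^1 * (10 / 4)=2907 / 8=363.38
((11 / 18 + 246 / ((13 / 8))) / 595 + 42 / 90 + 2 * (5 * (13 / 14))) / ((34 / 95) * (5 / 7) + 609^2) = 26474429 / 981118147230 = 0.00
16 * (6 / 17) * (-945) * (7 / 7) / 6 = -15120 / 17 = -889.41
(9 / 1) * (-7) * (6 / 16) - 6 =-237 / 8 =-29.62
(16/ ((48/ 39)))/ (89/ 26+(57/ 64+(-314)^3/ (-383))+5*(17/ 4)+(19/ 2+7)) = 4142528/ 25771411659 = 0.00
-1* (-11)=11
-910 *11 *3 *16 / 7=-68640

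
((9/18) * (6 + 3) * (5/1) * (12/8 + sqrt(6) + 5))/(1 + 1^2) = 100.68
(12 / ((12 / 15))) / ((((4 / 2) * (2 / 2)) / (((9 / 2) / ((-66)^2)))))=15 / 1936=0.01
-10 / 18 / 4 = -5 / 36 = -0.14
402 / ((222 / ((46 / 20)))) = 1541 / 370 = 4.16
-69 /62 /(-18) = 0.06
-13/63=-0.21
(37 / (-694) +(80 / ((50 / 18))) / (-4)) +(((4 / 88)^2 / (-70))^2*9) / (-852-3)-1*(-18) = 406644065088453 / 37839020296000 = 10.75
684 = 684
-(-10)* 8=80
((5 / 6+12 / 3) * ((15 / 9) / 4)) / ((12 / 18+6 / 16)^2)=232 / 125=1.86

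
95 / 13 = 7.31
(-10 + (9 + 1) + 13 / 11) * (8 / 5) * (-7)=-728 / 55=-13.24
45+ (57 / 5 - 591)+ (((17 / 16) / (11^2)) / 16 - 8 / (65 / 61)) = -1091500207 / 2013440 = -542.11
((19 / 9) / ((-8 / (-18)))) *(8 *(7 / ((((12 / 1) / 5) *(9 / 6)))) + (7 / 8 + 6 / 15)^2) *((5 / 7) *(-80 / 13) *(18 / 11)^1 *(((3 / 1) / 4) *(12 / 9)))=-4700771 / 8008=-587.01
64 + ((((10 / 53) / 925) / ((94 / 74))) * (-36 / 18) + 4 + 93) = 2005251 / 12455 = 161.00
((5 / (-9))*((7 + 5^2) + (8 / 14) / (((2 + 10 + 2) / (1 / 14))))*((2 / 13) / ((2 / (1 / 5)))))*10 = -36590 / 13377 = -2.74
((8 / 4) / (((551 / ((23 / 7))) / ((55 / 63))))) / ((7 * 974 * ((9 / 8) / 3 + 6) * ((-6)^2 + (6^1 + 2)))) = 230 / 42246172269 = 0.00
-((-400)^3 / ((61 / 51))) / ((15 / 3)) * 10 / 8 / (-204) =-4000000 / 61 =-65573.77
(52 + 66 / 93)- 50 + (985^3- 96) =29625817483 / 31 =955671531.71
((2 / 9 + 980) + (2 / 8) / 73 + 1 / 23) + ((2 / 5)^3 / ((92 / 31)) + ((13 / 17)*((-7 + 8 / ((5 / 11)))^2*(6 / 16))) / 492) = 41301884312071 / 42129468000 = 980.36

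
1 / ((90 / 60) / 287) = 574 / 3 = 191.33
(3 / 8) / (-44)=-3 / 352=-0.01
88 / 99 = 8 / 9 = 0.89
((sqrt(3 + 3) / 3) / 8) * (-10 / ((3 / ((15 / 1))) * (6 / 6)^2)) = -25 * sqrt(6) / 12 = -5.10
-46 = -46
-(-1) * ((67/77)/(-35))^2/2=4489/14526050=0.00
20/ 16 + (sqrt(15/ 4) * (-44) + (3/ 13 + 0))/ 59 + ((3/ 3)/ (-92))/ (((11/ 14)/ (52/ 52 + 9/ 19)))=18191865/ 14747876 - 22 * sqrt(15)/ 59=-0.21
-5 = -5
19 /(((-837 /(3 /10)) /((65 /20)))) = -247 /11160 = -0.02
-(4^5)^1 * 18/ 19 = -970.11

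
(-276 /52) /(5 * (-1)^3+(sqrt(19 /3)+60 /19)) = -24909 * sqrt(57) /41392-137655 /41392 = -7.87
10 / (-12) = -5 / 6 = -0.83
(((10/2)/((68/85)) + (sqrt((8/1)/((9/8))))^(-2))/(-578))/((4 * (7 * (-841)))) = 409/871087616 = 0.00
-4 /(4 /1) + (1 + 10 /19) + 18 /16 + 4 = 859 /152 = 5.65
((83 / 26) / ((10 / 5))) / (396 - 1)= 83 / 20540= 0.00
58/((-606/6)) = -0.57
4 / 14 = 2 / 7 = 0.29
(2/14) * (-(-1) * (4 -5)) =-1/7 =-0.14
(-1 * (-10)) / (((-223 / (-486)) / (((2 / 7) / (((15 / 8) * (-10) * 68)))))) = -648 / 132685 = -0.00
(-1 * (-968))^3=907039232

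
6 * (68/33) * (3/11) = 408/121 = 3.37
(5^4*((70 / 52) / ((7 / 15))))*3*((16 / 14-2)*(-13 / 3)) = 140625 / 7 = 20089.29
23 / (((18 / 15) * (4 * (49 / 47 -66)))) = -5405 / 73272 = -0.07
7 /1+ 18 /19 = 151 /19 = 7.95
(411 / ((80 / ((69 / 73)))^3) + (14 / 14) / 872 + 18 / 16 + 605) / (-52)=-13159171402570691 / 1128933558272000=-11.66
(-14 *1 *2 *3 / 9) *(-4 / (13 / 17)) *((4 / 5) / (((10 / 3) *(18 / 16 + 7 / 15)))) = 91392 / 12415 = 7.36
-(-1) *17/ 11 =17/ 11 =1.55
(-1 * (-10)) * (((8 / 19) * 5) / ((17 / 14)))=5600 / 323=17.34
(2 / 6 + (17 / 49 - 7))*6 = -1858 / 49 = -37.92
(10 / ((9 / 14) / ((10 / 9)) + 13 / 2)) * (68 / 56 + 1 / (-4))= 1350 / 991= 1.36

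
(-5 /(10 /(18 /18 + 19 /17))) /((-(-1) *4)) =-9 /34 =-0.26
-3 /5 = -0.60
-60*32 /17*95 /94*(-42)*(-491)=-1880726400 /799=-2353850.31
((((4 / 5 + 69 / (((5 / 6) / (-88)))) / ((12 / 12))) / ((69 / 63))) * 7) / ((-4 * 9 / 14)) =6247402 / 345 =18108.41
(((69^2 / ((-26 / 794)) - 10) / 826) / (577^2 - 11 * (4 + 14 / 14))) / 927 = -1890247 / 3313469738124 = -0.00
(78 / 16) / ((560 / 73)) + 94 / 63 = 2.13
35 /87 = 0.40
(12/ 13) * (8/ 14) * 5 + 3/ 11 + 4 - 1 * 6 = 911/ 1001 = 0.91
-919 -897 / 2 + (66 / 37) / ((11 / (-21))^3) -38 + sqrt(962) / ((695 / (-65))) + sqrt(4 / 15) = -12695979 / 8954 -13* sqrt(962) / 139 + 2* sqrt(15) / 15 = -1420.30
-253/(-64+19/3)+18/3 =1797/173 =10.39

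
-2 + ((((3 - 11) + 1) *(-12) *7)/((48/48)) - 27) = 559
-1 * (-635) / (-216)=-635 / 216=-2.94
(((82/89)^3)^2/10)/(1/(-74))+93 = 219848053454177/2484906454805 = 88.47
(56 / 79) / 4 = 14 / 79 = 0.18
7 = 7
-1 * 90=-90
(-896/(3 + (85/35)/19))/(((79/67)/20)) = -4858.97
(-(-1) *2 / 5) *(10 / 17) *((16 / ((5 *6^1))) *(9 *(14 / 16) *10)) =168 / 17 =9.88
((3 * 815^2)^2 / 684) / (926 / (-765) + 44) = 135668555.12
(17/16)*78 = 663/8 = 82.88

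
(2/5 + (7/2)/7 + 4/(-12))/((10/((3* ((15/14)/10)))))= 51/2800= 0.02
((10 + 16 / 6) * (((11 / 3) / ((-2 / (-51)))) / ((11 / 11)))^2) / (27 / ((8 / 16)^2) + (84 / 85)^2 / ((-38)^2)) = 1732933380475 / 1690140384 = 1025.32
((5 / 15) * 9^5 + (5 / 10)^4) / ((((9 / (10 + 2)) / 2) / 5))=1574645 / 6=262440.83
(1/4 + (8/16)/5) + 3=67/20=3.35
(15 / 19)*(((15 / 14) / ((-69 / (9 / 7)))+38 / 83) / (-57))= -409585 / 67536602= -0.01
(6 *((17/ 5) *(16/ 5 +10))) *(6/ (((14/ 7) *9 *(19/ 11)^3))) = 2986764/ 171475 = 17.42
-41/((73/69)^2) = -195201/5329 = -36.63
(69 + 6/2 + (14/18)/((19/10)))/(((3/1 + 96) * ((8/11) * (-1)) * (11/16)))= -24764/16929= -1.46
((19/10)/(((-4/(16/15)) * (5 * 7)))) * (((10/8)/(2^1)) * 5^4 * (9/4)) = -1425/112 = -12.72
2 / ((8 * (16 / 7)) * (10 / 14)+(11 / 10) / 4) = 3920 / 26139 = 0.15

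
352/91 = 3.87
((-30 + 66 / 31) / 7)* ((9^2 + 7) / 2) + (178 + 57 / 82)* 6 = 7980447 / 8897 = 896.98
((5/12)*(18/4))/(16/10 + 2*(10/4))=25/88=0.28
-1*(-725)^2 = -525625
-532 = -532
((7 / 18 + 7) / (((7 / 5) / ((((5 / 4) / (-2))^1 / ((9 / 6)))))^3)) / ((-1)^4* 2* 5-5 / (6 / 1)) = -59375 / 2794176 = -0.02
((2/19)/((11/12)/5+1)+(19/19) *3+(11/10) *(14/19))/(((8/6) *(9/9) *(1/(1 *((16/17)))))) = 315624/114665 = 2.75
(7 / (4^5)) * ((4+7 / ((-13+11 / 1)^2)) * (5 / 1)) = 805 / 4096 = 0.20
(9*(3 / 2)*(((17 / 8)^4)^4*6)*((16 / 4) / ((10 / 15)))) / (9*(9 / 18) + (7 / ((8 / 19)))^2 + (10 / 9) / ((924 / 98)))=3511926878858753565142251 / 11745882608414752768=298992.17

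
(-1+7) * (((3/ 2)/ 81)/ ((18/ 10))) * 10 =50/ 81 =0.62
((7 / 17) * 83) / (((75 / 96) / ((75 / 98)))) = 3984 / 119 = 33.48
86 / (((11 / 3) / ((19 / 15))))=1634 / 55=29.71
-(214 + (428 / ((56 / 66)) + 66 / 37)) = -186535 / 259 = -720.21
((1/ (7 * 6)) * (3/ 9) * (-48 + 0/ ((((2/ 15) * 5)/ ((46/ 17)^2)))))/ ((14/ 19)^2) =-722/ 1029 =-0.70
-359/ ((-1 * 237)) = 1.51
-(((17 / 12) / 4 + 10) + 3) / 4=-641 / 192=-3.34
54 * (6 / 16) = 20.25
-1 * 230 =-230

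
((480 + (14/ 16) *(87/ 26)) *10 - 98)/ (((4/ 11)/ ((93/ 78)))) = 167790073/ 10816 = 15513.14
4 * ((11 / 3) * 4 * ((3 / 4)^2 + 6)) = 385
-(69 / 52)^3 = -2.34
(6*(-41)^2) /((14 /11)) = 55473 /7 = 7924.71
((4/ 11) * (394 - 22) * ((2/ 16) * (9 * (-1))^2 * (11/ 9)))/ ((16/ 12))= 2511/ 2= 1255.50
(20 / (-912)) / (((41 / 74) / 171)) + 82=6169 / 82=75.23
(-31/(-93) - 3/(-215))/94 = 0.00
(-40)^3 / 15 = -12800 / 3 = -4266.67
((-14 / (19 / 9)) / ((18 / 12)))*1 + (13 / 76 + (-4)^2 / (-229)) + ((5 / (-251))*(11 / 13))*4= -13113211 / 2988908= -4.39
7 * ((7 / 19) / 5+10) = 6699 / 95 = 70.52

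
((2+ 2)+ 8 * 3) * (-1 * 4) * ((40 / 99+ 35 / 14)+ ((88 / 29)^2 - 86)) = 689005016 / 83259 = 8275.44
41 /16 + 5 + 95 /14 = 1607 /112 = 14.35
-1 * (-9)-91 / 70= 77 / 10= 7.70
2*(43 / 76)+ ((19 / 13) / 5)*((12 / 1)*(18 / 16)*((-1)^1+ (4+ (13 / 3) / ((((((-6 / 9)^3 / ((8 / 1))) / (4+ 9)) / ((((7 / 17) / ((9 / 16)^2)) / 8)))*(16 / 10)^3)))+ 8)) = -130225361 / 671840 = -193.83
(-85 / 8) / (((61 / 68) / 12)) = -8670 / 61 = -142.13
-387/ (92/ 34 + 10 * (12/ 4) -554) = 2193/ 2954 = 0.74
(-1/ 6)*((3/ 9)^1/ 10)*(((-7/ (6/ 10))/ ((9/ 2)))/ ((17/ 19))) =133/ 8262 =0.02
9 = 9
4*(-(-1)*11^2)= 484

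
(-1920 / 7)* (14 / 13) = -295.38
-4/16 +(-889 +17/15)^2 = 709476271/900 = 788306.97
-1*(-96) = 96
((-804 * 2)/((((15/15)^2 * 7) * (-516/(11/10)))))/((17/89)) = 65593/25585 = 2.56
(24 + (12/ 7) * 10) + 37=547/ 7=78.14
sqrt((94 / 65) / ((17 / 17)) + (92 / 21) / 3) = 1.70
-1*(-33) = 33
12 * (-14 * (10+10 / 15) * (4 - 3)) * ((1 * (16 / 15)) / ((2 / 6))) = -5734.40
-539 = -539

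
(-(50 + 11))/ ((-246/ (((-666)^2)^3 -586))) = 2661614871041502415/ 123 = 21639145293020344.84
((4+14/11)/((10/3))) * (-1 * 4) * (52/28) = -4524/385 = -11.75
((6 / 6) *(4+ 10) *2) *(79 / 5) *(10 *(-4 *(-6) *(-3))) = -318528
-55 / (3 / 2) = -110 / 3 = -36.67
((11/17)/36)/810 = 11/495720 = 0.00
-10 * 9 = -90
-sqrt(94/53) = -sqrt(4982)/53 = -1.33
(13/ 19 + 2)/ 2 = 51/ 38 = 1.34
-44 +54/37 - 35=-2869/37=-77.54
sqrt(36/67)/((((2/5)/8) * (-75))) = -8 * sqrt(67)/335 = -0.20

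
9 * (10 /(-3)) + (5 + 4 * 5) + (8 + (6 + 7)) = 16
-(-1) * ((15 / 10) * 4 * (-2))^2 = 144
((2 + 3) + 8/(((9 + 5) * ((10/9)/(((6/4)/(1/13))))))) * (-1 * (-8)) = 4208/35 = 120.23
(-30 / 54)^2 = 25 / 81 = 0.31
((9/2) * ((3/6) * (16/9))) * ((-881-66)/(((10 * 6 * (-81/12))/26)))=98488/405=243.18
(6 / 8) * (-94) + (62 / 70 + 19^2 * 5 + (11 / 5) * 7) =24511 / 14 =1750.79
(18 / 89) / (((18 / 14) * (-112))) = -1 / 712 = -0.00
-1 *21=-21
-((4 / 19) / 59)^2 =-16 / 1256641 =-0.00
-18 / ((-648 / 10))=0.28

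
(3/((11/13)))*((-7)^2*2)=3822/11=347.45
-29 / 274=-0.11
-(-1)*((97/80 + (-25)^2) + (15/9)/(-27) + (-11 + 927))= 9993137/6480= 1542.15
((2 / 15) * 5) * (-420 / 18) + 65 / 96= -4285 / 288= -14.88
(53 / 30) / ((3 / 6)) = 53 / 15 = 3.53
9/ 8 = 1.12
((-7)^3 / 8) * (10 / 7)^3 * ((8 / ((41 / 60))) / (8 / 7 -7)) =420000 / 1681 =249.85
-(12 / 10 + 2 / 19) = -124 / 95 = -1.31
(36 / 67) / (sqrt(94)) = 18 * sqrt(94) / 3149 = 0.06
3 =3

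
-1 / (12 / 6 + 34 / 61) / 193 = -61 / 30108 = -0.00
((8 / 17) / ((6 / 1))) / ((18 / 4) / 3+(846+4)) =8 / 86853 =0.00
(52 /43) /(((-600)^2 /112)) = 0.00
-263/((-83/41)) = 129.92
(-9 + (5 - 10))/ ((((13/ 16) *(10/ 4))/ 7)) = -3136/ 65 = -48.25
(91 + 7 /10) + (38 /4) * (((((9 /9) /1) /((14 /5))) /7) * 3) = 91291 /980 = 93.15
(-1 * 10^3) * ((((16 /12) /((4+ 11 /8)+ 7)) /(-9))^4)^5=-1267650600228229401496703205376000 /346720224460815964038544293957653380657321828258086338843343869931201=-0.00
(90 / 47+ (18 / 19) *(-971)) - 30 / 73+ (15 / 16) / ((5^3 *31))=-742375131633 / 808343600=-918.39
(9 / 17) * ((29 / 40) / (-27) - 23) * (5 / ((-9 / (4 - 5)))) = -24869 / 3672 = -6.77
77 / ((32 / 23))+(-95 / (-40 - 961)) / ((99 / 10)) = 175534729 / 3171168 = 55.35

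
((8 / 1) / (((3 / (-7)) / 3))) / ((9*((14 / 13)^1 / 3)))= -52 / 3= -17.33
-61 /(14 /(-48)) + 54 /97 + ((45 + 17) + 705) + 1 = 663858 /679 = 977.70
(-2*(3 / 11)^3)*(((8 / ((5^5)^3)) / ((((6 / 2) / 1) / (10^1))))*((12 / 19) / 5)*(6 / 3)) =-6912 / 771759033203125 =-0.00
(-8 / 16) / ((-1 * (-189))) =-1 / 378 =-0.00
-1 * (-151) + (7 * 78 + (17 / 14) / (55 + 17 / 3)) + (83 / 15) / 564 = 939076919 / 1347255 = 697.03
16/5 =3.20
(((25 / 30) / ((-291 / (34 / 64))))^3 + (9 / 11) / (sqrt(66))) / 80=-122825 / 2790632422637568 + 3 * sqrt(66) / 19360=0.00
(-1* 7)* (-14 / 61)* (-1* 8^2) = -6272 / 61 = -102.82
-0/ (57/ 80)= 0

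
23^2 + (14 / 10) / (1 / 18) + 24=2891 / 5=578.20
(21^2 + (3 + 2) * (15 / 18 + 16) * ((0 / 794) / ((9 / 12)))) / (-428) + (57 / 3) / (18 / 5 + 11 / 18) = 564741 / 162212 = 3.48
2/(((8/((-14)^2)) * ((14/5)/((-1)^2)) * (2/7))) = 245/4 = 61.25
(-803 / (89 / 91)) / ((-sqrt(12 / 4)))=474.03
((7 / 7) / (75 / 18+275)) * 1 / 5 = 6 / 8375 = 0.00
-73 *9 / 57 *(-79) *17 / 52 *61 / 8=17941137 / 7904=2269.88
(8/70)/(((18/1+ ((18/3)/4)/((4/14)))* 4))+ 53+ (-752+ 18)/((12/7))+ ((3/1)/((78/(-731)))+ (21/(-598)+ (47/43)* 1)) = -11221894673/27899690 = -402.22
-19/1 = -19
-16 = -16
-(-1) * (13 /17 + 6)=115 /17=6.76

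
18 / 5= 3.60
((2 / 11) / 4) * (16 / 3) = 8 / 33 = 0.24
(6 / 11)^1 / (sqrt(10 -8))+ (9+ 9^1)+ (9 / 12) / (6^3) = 3 * sqrt(2) / 11+ 5185 / 288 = 18.39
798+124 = 922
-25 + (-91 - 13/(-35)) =-115.63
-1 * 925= -925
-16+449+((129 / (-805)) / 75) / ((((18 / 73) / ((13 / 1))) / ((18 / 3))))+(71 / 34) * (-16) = 409433656 / 1026375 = 398.91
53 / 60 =0.88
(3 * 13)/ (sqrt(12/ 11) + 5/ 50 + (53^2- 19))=119695290/ 8563122611- 7800 * sqrt(33)/ 8563122611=0.01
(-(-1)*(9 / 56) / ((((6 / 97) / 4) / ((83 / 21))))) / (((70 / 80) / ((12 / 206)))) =2.73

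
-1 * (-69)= 69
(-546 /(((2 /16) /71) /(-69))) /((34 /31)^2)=5141069388 /289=17789167.43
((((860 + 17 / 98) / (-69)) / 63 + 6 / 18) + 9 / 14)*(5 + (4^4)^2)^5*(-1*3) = -64948433668390979558727309 / 23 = -2823844942103955632988144.00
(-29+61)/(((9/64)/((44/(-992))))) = -2816/279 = -10.09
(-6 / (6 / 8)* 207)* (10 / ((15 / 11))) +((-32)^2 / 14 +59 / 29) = -2449971 / 203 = -12068.82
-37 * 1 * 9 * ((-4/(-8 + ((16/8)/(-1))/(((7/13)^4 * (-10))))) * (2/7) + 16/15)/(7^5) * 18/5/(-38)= 22529448/9450996275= 0.00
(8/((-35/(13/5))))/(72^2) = -0.00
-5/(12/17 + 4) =-17/16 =-1.06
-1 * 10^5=-100000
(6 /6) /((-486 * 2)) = -1 /972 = -0.00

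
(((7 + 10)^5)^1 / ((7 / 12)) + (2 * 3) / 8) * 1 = 68153157 / 28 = 2434041.32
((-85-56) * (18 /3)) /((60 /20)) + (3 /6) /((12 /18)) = -1125 /4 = -281.25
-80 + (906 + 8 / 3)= 2486 / 3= 828.67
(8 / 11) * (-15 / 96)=-5 / 44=-0.11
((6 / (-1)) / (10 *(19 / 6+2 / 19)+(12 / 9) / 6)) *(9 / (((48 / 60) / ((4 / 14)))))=-23085 / 39431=-0.59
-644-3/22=-14171/22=-644.14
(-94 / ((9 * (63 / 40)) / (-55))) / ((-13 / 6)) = -413600 / 2457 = -168.34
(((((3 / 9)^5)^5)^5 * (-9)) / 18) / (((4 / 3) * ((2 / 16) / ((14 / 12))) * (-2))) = 7 / 1746694011516827136521610794283336098618994309966791275421772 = 0.00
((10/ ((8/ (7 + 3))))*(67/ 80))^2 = 112225/ 1024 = 109.59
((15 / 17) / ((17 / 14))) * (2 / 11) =0.13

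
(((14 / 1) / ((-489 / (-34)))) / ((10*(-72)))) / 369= -119 / 32479380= -0.00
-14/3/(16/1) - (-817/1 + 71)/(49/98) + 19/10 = 179233/120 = 1493.61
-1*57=-57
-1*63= -63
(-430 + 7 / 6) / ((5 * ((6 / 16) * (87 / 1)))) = -10292 / 3915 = -2.63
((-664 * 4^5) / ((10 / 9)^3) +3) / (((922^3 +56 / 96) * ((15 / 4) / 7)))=-6939384816 / 5878330864375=-0.00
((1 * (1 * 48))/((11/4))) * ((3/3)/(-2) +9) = 1632/11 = 148.36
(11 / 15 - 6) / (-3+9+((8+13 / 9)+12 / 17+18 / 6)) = -4029 / 14650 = -0.28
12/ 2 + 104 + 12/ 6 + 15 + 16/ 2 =135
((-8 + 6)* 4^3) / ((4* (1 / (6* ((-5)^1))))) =960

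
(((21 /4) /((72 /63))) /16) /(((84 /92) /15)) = 2415 /512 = 4.72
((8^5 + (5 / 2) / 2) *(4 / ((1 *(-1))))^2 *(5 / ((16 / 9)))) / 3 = 1966155 / 4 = 491538.75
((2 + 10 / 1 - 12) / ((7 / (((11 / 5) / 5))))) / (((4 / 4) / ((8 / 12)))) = 0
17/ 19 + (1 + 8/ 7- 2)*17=442/ 133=3.32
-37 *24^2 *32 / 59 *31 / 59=-21141504 / 3481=-6073.40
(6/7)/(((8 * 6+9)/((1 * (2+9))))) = 22/133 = 0.17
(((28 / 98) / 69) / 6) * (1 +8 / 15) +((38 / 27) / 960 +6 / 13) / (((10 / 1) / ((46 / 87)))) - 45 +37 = -4091070793 / 513021600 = -7.97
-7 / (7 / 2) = -2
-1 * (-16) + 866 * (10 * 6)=51976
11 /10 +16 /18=179 /90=1.99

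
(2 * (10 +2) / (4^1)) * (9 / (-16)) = -27 / 8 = -3.38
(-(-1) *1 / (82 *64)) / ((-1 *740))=-1 / 3883520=-0.00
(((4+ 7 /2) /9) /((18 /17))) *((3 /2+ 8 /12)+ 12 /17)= 1465 /648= 2.26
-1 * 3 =-3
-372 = -372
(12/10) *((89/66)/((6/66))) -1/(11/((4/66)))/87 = 2810699/157905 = 17.80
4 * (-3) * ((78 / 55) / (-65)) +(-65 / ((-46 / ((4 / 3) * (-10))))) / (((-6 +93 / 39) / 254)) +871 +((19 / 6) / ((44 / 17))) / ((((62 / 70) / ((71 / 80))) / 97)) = 2729364320801 / 1179587200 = 2313.83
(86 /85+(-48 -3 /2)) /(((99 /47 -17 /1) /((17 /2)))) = 27.67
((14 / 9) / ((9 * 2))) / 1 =7 / 81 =0.09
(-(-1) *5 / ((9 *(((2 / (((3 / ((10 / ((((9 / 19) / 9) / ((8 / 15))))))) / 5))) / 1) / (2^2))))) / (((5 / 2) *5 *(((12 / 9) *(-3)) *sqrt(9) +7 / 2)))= -1 / 16150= -0.00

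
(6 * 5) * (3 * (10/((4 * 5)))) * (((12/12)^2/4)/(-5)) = -2.25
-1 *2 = -2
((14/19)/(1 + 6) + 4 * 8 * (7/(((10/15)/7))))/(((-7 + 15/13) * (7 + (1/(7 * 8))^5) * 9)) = -79989659975680/12525292784817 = -6.39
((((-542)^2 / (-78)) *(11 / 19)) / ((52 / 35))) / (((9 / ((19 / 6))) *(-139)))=28274785 / 7611084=3.71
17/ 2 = 8.50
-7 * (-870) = 6090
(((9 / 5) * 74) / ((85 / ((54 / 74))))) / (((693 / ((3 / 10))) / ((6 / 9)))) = 54 / 163625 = 0.00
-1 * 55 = -55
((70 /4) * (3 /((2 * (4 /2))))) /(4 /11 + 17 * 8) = 77 /800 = 0.10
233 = 233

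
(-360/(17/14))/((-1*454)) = 2520/3859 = 0.65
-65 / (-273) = 5 / 21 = 0.24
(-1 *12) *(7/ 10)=-42/ 5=-8.40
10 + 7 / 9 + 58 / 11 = 1589 / 99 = 16.05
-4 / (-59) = 4 / 59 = 0.07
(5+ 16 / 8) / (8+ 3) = 7 / 11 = 0.64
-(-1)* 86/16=43/8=5.38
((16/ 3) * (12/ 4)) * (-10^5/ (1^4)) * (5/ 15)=-1600000/ 3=-533333.33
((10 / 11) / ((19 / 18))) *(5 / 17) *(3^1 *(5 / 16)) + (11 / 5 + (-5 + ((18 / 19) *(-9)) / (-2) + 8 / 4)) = 262967 / 71060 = 3.70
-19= -19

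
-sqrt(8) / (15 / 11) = -22 * sqrt(2) / 15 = -2.07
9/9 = 1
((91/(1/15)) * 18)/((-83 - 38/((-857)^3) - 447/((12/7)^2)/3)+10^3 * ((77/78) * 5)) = 28950326540946720/5658329005953959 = 5.12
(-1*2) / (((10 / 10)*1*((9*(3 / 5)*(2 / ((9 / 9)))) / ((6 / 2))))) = -5 / 9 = -0.56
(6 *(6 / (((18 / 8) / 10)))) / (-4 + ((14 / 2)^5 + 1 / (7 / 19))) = 28 / 2941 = 0.01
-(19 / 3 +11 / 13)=-280 / 39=-7.18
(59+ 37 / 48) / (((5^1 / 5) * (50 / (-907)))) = -2602183 / 2400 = -1084.24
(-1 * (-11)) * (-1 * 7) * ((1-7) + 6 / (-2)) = 693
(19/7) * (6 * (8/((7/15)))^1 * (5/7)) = 199.42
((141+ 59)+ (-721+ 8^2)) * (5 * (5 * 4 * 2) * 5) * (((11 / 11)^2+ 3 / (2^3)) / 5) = -125675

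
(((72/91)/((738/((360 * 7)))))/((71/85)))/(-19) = -122400/719017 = -0.17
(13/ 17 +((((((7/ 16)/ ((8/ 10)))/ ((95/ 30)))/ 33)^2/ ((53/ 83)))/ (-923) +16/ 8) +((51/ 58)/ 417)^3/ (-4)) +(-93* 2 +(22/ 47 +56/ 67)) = -1395846651992436442032009340225/ 7672379494680303121939371008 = -181.93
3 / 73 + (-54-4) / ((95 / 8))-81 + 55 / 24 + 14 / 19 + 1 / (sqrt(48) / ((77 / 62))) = -13783663 / 166440 + 77 *sqrt(3) / 744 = -82.64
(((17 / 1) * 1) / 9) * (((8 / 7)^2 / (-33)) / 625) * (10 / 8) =-272 / 1819125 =-0.00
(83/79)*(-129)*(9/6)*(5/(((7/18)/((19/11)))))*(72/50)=-197736876/30415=-6501.29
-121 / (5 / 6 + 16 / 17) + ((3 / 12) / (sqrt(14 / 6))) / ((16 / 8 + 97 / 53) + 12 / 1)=-12342 / 181 + 53 * sqrt(21) / 23492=-68.18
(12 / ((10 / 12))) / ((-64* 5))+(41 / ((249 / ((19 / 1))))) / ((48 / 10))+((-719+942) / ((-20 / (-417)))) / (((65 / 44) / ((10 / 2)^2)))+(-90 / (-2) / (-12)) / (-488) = 37288715083369 / 473896800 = 78685.31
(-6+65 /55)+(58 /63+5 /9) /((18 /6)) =-4.33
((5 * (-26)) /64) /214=-65 /6848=-0.01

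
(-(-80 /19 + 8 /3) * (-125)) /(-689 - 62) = 11000 /42807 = 0.26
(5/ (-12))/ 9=-5/ 108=-0.05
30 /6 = 5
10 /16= 5 /8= 0.62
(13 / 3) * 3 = 13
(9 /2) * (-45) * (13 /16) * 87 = -458055 /32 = -14314.22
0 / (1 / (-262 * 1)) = 0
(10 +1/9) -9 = 10/9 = 1.11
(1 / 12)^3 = 1 / 1728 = 0.00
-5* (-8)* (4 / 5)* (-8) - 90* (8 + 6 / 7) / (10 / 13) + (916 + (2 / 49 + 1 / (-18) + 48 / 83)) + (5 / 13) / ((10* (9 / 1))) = -59593738 / 158613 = -375.72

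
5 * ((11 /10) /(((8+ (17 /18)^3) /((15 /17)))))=481140 /876673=0.55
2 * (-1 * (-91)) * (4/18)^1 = 364/9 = 40.44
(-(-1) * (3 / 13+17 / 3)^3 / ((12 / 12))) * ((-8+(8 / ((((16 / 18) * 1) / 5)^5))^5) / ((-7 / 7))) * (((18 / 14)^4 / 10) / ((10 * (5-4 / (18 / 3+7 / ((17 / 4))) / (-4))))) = -687566642640714159076252727702589702274986084975 / 3391693593520413756882944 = -202720742213937217536442.40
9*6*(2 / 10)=54 / 5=10.80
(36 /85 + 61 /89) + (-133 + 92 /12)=-2819273 /22695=-124.22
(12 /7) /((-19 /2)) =-24 /133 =-0.18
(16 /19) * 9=144 /19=7.58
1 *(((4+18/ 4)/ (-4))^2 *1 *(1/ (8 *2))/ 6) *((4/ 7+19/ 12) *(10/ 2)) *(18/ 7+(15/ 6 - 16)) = -4446265/ 802816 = -5.54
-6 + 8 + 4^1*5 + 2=24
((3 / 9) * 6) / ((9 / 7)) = 14 / 9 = 1.56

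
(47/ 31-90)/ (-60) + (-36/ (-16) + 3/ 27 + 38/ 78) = 78398/ 18135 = 4.32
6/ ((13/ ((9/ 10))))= 27/ 65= 0.42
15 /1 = 15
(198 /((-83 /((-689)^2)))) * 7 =-657963306 /83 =-7927268.75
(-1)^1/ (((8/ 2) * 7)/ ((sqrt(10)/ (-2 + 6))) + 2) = 5/ 3126 - 14 * sqrt(10)/ 1563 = -0.03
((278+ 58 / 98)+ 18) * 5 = 1482.96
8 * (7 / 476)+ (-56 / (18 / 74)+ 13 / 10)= -350071 / 1530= -228.80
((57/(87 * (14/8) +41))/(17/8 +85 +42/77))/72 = 836/17891085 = 0.00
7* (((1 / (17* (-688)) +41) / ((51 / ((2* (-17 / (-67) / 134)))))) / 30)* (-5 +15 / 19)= -1118915 / 374086326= -0.00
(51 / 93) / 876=17 / 27156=0.00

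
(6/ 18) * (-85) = -85/ 3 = -28.33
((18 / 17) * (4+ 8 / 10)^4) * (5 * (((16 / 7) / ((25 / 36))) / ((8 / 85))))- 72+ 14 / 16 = 3437364193 / 35000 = 98210.41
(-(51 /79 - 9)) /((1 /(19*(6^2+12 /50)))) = 2272248 /395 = 5752.53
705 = 705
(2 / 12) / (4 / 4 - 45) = -1 / 264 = -0.00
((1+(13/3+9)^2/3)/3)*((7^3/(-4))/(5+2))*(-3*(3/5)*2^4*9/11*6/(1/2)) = 3826704/55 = 69576.44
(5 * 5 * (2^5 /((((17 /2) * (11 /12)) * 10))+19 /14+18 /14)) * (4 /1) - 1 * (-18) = 423272 /1309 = 323.36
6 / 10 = 3 / 5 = 0.60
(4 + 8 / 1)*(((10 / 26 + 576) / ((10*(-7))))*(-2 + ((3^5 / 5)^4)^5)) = -23170342577069765420737219472002792603083366575683458 / 43392181396484375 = -533975057980077062545383500000000000.00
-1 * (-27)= 27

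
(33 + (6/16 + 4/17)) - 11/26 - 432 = -705101/1768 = -398.81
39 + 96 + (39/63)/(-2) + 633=32243/42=767.69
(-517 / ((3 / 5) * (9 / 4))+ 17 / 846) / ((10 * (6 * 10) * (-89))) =971909 / 135529200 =0.01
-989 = -989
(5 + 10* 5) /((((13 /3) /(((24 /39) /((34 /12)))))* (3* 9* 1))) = 880 /8619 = 0.10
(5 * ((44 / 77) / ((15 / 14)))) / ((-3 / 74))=-592 / 9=-65.78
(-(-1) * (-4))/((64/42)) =-21/8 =-2.62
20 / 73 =0.27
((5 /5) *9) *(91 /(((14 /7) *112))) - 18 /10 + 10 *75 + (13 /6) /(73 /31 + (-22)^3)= 4763976445 /6336288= 751.86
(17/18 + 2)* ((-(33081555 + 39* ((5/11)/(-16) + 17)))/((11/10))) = -88553408.85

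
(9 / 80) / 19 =9 / 1520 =0.01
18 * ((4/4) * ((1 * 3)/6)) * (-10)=-90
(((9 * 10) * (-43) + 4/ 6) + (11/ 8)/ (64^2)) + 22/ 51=-3868.90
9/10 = 0.90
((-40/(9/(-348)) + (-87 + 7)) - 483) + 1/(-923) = 2723770/2769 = 983.67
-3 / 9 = -1 / 3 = -0.33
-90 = -90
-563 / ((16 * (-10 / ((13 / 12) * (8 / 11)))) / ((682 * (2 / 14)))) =226889 / 840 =270.11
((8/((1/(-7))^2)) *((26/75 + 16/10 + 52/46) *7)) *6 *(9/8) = 56994.07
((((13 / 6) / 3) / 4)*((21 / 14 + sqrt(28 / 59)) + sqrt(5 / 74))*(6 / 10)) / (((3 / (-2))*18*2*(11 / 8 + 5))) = -13 / 27540 -13*sqrt(413) / 1218645 -13*sqrt(370) / 3056940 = -0.00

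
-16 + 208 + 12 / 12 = 193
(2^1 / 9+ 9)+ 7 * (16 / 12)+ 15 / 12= 713 / 36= 19.81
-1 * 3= -3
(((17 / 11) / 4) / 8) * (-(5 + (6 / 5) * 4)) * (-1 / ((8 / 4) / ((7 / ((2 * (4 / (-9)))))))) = -52479 / 28160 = -1.86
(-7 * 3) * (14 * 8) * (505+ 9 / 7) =-1190784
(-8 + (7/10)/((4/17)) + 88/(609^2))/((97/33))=-819979171/479672760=-1.71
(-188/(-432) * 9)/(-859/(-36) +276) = 141/10795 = 0.01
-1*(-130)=130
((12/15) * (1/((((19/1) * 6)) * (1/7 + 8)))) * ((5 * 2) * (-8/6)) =-112/9747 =-0.01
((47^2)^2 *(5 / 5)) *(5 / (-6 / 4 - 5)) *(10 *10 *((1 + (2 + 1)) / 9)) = -19518724000 / 117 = -166826700.85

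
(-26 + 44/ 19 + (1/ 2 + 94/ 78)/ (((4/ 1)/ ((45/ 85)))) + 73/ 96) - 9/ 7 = -67675843/ 2821728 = -23.98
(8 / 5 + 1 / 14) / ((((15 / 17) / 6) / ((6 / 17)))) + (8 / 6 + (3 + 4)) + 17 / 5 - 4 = 11.74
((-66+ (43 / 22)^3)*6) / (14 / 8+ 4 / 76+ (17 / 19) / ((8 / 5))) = -71051754 / 477829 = -148.70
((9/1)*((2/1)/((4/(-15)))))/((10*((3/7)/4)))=-63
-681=-681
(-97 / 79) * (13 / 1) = -1261 / 79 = -15.96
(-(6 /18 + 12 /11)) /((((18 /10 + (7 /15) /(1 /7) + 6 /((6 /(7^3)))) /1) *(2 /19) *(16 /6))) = -13395 /918896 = -0.01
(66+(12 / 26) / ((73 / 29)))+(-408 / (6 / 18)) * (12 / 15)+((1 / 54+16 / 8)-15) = -237268501 / 256230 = -926.00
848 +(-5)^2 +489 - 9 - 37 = 1316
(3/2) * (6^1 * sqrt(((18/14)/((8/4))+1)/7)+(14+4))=9 * sqrt(46)/14+27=31.36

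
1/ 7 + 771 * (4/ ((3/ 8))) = 57569/ 7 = 8224.14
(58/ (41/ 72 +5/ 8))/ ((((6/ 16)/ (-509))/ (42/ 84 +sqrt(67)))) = -2834112* sqrt(67)/ 43 - 1417056/ 43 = -572447.97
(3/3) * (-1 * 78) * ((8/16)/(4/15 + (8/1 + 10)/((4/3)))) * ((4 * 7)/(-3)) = 1560/59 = 26.44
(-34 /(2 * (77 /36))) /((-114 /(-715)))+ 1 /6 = -39647 /798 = -49.68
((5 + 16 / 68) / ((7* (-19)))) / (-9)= 89 / 20349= 0.00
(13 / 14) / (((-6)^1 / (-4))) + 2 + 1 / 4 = 241 / 84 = 2.87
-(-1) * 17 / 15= 17 / 15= 1.13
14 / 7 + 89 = 91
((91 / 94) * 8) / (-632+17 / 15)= -5460 / 444761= -0.01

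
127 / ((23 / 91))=11557 / 23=502.48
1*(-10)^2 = 100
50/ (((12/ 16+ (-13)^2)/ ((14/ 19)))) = 400/ 1843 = 0.22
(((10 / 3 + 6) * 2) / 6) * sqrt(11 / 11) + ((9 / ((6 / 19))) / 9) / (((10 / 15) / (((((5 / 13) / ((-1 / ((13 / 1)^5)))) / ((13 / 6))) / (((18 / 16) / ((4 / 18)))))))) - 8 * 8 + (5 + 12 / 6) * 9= -1669663 / 27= -61839.37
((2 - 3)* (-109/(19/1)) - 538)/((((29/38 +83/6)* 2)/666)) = -12142.89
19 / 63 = 0.30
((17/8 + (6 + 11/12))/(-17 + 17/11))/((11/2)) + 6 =12023/2040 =5.89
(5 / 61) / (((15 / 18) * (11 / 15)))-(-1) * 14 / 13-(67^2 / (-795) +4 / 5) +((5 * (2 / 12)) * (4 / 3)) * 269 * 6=12478389199 / 6934785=1799.39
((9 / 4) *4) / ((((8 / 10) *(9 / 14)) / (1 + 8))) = 315 / 2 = 157.50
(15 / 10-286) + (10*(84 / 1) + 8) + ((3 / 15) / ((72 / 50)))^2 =563.52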